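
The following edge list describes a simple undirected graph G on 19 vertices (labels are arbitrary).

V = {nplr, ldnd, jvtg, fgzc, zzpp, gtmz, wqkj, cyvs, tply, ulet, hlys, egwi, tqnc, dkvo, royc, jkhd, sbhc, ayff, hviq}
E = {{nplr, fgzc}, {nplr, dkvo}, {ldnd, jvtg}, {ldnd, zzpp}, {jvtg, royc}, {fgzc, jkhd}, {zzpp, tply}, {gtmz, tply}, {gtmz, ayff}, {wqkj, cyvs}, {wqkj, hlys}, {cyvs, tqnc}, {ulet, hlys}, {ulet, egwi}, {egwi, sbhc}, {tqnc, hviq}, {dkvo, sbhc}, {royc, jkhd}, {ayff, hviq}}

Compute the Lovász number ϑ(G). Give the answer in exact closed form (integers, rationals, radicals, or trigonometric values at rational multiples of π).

19*cos(pi/19)/(cos(pi/19) + 1)

N(jkhd) = {fgzc, royc}, |N(jkhd)| = 2.
deg(tply) = 2; N(tply) = {zzpp, gtmz}.
Vertex nplr has 2 neighbors: fgzc, dkvo.
N(gtmz) = {tply, ayff}, |N(gtmz)| = 2.
Every vertex has degree 2 (N=19); connected 2-regular on 19 ⇒ C_{19}.
The 10 distinct eigenvalues: [2.0, 1.89163, 1.57828, 1.0939, 0.49097, -0.16516, -0.80339, -1.35456, -1.75895, -1.97272].
Lovász: ϑ = −19(-2*cos(pi/19))/(2+-(-1)*2*cos(pi/19)) = 19*cos(pi/19)/(cos(pi/19) + 1).
Numerically 9.434771.
Sandwich: α(G)=9 ≤ ϑ(G)=19*cos(pi/19)/(cos(pi/19) + 1) ≤ χ(Ḡ)=10 (both strict).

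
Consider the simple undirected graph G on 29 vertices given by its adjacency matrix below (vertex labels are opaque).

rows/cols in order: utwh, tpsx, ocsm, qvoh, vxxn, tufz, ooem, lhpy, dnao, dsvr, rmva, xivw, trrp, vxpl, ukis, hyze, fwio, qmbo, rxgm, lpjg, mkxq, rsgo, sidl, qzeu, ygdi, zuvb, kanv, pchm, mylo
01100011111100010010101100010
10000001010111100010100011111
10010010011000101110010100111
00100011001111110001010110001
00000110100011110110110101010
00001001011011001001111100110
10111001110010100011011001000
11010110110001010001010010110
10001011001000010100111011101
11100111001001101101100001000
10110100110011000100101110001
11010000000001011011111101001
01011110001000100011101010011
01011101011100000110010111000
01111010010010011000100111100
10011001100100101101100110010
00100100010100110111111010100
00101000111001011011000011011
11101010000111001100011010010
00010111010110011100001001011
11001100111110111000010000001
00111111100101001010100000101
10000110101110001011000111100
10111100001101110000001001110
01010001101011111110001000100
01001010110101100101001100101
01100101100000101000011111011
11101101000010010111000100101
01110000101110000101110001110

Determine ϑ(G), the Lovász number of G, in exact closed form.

N(lhpy) = {utwh, tpsx, qvoh, tufz, ooem, dnao, dsvr, vxpl, hyze, lpjg, rsgo, ygdi, kanv, pchm}, |N(lhpy)| = 14.
deg(ooem) = 14; N(ooem) = {utwh, ocsm, qvoh, vxxn, lhpy, dnao, dsvr, trrp, ukis, rxgm, lpjg, rsgo, sidl, zuvb}.
N(ukis) = {tpsx, ocsm, qvoh, vxxn, ooem, dsvr, trrp, hyze, fwio, mkxq, qzeu, ygdi, zuvb, kanv}, |N(ukis)| = 14.
deg(pchm) = 14; N(pchm) = {utwh, tpsx, ocsm, vxxn, tufz, lhpy, trrp, hyze, qmbo, rxgm, lpjg, qzeu, kanv, mylo}.
deg(v) = 14 for all v (|V|=29); strongly regular (29,14,6,7).
Distinct eigenvalues (to 3 d.p.): [14.0, 2.193, -3.193].
Lovász (edge-transitive): ϑ = −29·(-sqrt(29)/2 - 1/2)/((14)−(-sqrt(29)/2 - 1/2)) = sqrt(29).
= 5.38516… (decimal).

sqrt(29)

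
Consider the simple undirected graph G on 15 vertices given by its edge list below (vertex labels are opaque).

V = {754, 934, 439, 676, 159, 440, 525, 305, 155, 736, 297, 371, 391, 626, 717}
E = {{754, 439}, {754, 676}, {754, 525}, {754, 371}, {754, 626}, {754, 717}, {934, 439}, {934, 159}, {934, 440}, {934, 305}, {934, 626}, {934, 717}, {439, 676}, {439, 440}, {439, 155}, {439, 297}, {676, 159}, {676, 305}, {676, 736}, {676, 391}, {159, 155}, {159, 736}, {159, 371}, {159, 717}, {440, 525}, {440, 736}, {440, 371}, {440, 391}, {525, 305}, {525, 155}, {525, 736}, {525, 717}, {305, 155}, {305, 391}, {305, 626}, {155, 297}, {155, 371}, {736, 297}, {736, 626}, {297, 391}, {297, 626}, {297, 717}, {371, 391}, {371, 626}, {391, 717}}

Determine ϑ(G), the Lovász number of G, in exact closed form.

5

N(440) = {934, 439, 525, 736, 371, 391}, |N(440)| = 6.
deg(159) = 6; N(159) = {934, 676, 155, 736, 371, 717}.
N(754) = {439, 676, 525, 371, 626, 717}, |N(754)| = 6.
Vertex 626 has 6 neighbors: 754, 934, 305, 736, 297, 371.
G on 15 vertices is 6-regular; Kneser-type, 2-subsets of [6].
Distinct eigenvalues (to 3 d.p.): [6.0, 1.0, -3.0].
Lovász (edge-transitive): ϑ = −15·(-3)/((6)−(-3)) = 5.
= 5.0000000… (decimal).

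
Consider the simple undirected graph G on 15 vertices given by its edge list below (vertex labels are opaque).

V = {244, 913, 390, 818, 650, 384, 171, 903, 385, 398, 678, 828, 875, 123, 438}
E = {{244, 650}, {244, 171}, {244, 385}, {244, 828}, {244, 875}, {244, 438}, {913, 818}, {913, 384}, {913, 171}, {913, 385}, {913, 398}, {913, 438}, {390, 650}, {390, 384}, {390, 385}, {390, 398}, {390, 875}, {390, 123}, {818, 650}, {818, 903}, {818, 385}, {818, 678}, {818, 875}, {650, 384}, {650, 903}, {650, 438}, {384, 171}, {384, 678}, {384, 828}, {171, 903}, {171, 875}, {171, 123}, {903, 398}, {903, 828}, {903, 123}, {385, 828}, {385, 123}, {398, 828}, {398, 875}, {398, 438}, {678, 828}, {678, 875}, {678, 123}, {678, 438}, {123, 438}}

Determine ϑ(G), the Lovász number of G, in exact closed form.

5

Vertex 438 has 6 neighbors: 244, 913, 650, 398, 678, 123.
deg(385) = 6; N(385) = {244, 913, 390, 818, 828, 123}.
Vertex 384 has 6 neighbors: 913, 390, 650, 171, 678, 828.
Vertex 678 has 6 neighbors: 818, 384, 828, 875, 123, 438.
15-vertex 6-regular graph: Kneser-type, 2-subsets of [6].
Distinct eigenvalues (to 3 d.p.): [6.0, 1.0, -3.0].
With N=15: ϑ(G) = 15·(-1*(-3))/(6−(-3)) = 5.
ϑ(G) ≈ 5.00000.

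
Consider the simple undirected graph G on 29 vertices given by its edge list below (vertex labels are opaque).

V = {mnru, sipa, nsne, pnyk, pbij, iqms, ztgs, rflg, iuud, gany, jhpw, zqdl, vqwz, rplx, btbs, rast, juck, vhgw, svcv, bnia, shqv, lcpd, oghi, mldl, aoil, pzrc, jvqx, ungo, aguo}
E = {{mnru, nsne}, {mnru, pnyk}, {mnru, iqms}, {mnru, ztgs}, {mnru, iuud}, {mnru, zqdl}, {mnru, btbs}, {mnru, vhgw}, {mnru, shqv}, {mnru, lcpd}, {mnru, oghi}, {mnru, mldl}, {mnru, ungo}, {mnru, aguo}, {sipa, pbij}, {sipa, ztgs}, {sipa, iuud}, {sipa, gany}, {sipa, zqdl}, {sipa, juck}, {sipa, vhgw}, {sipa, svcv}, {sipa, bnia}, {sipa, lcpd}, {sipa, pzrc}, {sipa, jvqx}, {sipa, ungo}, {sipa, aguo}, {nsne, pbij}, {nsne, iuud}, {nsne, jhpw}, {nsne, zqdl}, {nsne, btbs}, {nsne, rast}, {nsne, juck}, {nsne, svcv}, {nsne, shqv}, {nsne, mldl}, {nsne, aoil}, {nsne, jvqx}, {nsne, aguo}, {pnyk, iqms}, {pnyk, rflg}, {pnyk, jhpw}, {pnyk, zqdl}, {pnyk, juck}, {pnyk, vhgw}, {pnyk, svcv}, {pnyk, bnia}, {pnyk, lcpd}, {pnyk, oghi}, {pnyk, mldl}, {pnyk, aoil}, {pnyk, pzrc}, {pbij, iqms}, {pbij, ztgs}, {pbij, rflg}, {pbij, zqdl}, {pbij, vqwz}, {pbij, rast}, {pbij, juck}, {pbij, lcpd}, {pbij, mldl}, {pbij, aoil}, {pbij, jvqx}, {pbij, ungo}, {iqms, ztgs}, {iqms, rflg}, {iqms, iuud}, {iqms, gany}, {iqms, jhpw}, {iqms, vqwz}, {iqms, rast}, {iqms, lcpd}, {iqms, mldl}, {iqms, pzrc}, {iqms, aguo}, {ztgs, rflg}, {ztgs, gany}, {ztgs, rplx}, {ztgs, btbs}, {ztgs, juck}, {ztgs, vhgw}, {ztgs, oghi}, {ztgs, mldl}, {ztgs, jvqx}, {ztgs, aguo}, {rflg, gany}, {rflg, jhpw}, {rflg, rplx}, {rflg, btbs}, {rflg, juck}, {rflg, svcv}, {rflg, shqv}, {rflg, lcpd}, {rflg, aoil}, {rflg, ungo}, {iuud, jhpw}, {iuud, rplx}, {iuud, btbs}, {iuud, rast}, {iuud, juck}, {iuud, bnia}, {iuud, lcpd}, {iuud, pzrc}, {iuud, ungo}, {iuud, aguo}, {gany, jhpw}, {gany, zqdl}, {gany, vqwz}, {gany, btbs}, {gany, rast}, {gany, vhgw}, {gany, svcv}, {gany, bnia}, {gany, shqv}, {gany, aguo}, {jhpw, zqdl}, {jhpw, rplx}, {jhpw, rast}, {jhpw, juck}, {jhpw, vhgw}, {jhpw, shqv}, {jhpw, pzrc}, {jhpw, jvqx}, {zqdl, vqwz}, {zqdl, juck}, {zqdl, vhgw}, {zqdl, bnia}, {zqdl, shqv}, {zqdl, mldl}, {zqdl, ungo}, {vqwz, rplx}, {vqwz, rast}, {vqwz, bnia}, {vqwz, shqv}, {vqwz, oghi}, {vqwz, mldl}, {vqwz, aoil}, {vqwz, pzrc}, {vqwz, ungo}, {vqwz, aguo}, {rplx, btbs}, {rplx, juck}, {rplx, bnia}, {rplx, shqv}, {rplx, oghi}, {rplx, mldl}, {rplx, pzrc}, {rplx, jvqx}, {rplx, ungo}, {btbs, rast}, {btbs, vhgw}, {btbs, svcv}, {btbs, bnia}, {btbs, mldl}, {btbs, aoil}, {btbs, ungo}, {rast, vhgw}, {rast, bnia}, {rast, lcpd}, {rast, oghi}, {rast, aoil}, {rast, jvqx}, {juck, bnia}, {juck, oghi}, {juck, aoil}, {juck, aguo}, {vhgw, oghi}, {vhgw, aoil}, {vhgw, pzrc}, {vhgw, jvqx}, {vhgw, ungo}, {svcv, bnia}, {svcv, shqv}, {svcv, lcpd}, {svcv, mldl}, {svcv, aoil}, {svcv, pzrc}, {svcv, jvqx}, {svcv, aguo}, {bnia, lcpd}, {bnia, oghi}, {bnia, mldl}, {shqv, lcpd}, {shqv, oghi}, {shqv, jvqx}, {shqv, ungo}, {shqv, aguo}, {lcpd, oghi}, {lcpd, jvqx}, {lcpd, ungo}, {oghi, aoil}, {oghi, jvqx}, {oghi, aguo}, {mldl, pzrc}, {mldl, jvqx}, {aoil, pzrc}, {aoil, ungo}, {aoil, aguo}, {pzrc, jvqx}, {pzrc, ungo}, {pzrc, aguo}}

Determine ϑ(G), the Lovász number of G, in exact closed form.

sqrt(29)

deg(rflg) = 14; N(rflg) = {pnyk, pbij, iqms, ztgs, gany, jhpw, rplx, btbs, juck, svcv, shqv, lcpd, aoil, ungo}.
Vertex aguo has 14 neighbors: mnru, sipa, nsne, iqms, ztgs, iuud, gany, vqwz, juck, svcv, shqv, oghi, aoil, pzrc.
deg(svcv) = 14; N(svcv) = {sipa, nsne, pnyk, rflg, gany, btbs, bnia, shqv, lcpd, mldl, aoil, pzrc, jvqx, aguo}.
deg(oghi) = 14; N(oghi) = {mnru, pnyk, ztgs, vqwz, rplx, rast, juck, vhgw, bnia, shqv, lcpd, aoil, jvqx, aguo}.
29-vertex 14-regular graph: Paley(29): SR with (k,λ,μ)=(14,6,7).
spec(A) ≈ [14.0, 2.1926, -3.1926] (distinct, 4 d.p.).
λ_max=14, λ_min=-sqrt(29)/2 - 1/2; ϑ = −29·λ_min/(λ_max−λ_min) = sqrt(29).
≈ 5.3851648 (to 7 d.p.).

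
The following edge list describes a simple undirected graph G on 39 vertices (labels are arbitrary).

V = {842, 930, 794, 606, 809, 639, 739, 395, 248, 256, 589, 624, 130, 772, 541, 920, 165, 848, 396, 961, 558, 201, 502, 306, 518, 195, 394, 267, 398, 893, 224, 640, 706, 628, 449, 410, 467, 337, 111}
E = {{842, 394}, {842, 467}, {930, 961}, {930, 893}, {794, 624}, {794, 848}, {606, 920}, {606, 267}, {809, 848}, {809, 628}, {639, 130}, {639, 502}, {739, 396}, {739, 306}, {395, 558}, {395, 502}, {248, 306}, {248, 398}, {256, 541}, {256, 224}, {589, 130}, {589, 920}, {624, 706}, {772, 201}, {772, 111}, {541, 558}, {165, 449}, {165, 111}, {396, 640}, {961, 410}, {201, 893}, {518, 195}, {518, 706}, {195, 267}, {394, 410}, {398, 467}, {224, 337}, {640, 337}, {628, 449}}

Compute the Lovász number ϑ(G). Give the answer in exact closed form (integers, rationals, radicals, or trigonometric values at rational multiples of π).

Vertex 541 has 2 neighbors: 256, 558.
N(256) = {541, 224}, |N(256)| = 2.
deg(558) = 2; N(558) = {395, 541}.
deg(809) = 2; N(809) = {848, 628}.
Every vertex has degree 2 (N=39); a single 39-cycle (edge-transitive).
The 20 distinct eigenvalues: [2.0, 1.974, 1.897, 1.771, 1.599, 1.385, 1.136, 0.857, 0.556, 0.241, -0.081, -0.4, -0.709, -1.0, -1.265, -1.497, -1.69, -1.84, -1.942, -1.994].
Lovász (edge-transitive): ϑ = −39·(-2*cos(pi/39))/((2)−(-2*cos(pi/39))) = 39*cos(pi/39)/(cos(pi/39) + 1).
= 19.46833… (decimal).
Check 19 ≤ 39*cos(pi/39)/(cos(pi/39) + 1) ≤ 20: both strict.

39*cos(pi/39)/(cos(pi/39) + 1)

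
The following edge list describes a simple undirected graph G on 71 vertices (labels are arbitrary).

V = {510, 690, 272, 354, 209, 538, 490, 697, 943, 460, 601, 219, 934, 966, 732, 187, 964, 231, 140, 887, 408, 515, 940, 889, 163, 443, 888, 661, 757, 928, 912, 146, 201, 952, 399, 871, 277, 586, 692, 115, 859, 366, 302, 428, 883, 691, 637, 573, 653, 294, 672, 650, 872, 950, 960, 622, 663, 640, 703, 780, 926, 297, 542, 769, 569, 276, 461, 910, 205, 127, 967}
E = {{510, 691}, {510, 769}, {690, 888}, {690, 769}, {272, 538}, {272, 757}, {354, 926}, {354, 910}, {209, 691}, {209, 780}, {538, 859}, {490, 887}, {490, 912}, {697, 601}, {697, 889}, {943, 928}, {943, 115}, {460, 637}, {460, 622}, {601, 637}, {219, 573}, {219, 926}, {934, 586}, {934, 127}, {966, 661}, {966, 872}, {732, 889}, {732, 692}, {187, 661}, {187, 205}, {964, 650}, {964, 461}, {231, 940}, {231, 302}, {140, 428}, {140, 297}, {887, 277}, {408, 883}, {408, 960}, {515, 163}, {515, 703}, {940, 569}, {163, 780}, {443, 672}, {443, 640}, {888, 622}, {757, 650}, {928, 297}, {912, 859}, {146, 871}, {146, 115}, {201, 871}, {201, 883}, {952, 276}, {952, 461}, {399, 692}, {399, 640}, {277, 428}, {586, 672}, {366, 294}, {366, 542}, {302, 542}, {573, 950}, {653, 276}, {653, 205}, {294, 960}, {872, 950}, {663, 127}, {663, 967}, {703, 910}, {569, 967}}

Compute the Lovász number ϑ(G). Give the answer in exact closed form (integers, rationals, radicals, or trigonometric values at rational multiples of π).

deg(354) = 2; N(354) = {926, 910}.
Vertex 272 has 2 neighbors: 538, 757.
N(586) = {934, 672}, |N(586)| = 2.
N(910) = {354, 703}, |N(910)| = 2.
2-regular, N=71; this is C_{71}, the 71-cycle.
The 36 distinct eigenvalues: [2.0, 1.9922, 1.9688, 1.9299, 1.876, 1.8074, 1.7246, 1.6284, 1.5194, 1.3985, 1.2666, 1.1249, 0.9743, 0.8162, 0.6516, 0.4819, 0.3085, 0.1326, -0.0442, -0.2208, -0.3956, -0.5673, -0.7346, -0.8961, -1.0507, -1.1969, -1.3339, -1.4604, -1.5754, -1.6781, -1.7677, -1.8435, -1.9048, -1.9513, -1.9824, -1.998].
Lovász: ϑ = −71(-2*cos(pi/71))/(2+-(-1)*2*cos(pi/71)) = 71*cos(pi/71)/(cos(pi/71) + 1).
Numerically 35.482618.
α=35, χ(Ḡ)=36; ϑ=71*cos(pi/71)/(cos(pi/71) + 1) lies between (both strict).

71*cos(pi/71)/(cos(pi/71) + 1)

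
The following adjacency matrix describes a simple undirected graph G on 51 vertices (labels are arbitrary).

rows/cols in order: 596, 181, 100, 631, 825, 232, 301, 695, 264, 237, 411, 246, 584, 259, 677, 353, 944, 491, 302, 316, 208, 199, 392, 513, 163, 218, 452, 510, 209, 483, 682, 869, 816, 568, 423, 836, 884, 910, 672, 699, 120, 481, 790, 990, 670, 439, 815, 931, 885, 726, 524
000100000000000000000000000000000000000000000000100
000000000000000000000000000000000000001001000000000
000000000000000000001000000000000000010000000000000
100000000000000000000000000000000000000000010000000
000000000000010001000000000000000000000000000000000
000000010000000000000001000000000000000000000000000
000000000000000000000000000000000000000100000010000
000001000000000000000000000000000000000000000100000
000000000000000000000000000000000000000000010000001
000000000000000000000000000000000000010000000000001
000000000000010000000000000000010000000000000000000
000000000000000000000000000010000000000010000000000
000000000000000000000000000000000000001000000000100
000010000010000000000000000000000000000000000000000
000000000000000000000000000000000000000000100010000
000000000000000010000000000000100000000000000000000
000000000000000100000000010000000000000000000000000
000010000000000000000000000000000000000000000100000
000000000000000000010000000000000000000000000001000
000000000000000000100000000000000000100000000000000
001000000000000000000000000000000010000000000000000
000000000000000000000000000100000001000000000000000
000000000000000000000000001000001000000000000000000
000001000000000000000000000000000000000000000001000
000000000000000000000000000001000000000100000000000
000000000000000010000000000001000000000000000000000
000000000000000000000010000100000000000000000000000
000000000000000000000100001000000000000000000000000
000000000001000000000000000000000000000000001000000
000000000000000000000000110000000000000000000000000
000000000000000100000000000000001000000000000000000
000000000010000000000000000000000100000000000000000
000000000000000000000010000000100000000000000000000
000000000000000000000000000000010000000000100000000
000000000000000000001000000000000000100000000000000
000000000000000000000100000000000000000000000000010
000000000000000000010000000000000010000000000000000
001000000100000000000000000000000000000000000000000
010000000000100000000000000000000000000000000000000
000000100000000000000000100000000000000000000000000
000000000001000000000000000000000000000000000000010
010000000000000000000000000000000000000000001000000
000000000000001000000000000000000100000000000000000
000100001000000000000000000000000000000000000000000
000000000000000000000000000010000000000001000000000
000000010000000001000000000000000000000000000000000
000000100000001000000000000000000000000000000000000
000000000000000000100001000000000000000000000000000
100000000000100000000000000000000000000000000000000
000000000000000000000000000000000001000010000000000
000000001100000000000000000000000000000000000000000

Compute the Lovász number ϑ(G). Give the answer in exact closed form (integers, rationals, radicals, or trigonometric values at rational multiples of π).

Vertex 483 has 2 neighbors: 163, 218.
Vertex 884 has 2 neighbors: 316, 423.
Vertex 524 has 2 neighbors: 264, 237.
deg(392) = 2; N(392) = {452, 816}.
Every vertex has degree 2 (N=51); the odd cycle C_{51}.
Distinct eigenvalues (to 5 d.p.): [2.0, 1.98484, 1.93959, 1.86494, 1.76202, 1.63239, 1.47802, 1.30124, 1.10473, 0.89148, 0.66471, 0.42787, 0.18454, -0.06159, -0.30678, -0.54733, -0.77957, -1.0, -1.20527, -1.39227, -1.55816, -1.70043, -1.81693, -1.90588, -1.96595, -1.99621].
ϑ = −N·λ_min/(λ_max−λ_min) = −51·(-2*cos(pi/51))/(2−(-2*cos(pi/51))) = 51*cos(pi/51)/(cos(pi/51) + 1).
ϑ(G) ≈ 25.475794486.
25 ≤ 51*cos(pi/51)/(cos(pi/51) + 1) ≤ 26: both strict.

51*cos(pi/51)/(cos(pi/51) + 1)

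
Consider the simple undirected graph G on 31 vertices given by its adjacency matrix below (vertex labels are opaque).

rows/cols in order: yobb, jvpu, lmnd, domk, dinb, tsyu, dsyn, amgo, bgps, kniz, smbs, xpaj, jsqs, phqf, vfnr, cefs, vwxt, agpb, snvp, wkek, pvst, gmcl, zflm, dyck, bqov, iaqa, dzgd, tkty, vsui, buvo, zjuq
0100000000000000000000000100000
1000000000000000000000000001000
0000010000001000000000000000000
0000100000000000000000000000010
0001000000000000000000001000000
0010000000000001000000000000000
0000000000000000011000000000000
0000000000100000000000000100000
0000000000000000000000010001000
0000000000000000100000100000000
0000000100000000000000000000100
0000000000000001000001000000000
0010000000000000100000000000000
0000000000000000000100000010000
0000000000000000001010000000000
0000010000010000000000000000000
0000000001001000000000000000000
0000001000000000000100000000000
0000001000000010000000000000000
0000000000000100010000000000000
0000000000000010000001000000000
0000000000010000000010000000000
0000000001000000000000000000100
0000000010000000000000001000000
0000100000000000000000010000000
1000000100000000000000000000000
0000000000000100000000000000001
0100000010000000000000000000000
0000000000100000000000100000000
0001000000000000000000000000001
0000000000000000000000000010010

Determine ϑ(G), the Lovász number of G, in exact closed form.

31*cos(pi/31)/(cos(pi/31) + 1)

Vertex gmcl has 2 neighbors: xpaj, pvst.
deg(amgo) = 2; N(amgo) = {smbs, iaqa}.
N(zjuq) = {dzgd, buvo}, |N(zjuq)| = 2.
Vertex phqf has 2 neighbors: wkek, dzgd.
2-regular, N=31; connected 2-regular on 31 ⇒ C_{31}.
spec(A) ≈ [2.0, 1.95906, 1.83792, 1.64153, 1.37793, 1.05793, 0.69461, 0.30286, -0.1013, -0.50131, -0.88079, -1.22421, -1.51752, -1.74869, -1.90828, -1.98974] (distinct, 5 d.p.).
With N=31: ϑ(G) = 31·(-(-1)*2*cos(pi/31))/(2−(-2*cos(pi/31))) = 31*cos(pi/31)/(cos(pi/31) + 1).
= 15.46013499… (decimal).
Check 15 ≤ 31*cos(pi/31)/(cos(pi/31) + 1) ≤ 16: both strict.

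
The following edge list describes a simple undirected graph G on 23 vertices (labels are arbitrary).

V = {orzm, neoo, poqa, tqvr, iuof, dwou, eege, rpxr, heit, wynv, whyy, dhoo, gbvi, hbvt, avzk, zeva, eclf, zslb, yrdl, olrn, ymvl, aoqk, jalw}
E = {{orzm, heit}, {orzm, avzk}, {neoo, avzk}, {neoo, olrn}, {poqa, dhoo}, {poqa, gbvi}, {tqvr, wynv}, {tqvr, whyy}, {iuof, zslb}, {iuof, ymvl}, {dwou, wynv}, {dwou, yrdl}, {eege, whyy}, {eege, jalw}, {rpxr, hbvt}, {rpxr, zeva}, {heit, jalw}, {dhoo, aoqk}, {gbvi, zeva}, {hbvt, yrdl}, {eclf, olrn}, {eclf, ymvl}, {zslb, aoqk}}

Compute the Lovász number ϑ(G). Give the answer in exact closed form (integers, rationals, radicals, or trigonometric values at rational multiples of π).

23*cos(pi/23)/(cos(pi/23) + 1)

Vertex jalw has 2 neighbors: eege, heit.
Vertex heit has 2 neighbors: orzm, jalw.
Vertex zslb has 2 neighbors: iuof, aoqk.
Vertex tqvr has 2 neighbors: wynv, whyy.
2-regular, N=23; a single 23-cycle (edge-transitive).
spec(A) ≈ [2.0, 1.92583, 1.70884, 1.36511, 0.92013, 0.40691, -0.13648, -0.66976, -1.15336, -1.55142, -1.83442, -1.98137] (distinct, 5 d.p.).
ϑ = −N·λ_min/(λ_max−λ_min) = −23·(-2*cos(pi/23))/(2−(-2*cos(pi/23))) = 23*cos(pi/23)/(cos(pi/23) + 1).
Numerically 11.446194.
α=11, χ(Ḡ)=12; ϑ=23*cos(pi/23)/(cos(pi/23) + 1) lies between (both strict).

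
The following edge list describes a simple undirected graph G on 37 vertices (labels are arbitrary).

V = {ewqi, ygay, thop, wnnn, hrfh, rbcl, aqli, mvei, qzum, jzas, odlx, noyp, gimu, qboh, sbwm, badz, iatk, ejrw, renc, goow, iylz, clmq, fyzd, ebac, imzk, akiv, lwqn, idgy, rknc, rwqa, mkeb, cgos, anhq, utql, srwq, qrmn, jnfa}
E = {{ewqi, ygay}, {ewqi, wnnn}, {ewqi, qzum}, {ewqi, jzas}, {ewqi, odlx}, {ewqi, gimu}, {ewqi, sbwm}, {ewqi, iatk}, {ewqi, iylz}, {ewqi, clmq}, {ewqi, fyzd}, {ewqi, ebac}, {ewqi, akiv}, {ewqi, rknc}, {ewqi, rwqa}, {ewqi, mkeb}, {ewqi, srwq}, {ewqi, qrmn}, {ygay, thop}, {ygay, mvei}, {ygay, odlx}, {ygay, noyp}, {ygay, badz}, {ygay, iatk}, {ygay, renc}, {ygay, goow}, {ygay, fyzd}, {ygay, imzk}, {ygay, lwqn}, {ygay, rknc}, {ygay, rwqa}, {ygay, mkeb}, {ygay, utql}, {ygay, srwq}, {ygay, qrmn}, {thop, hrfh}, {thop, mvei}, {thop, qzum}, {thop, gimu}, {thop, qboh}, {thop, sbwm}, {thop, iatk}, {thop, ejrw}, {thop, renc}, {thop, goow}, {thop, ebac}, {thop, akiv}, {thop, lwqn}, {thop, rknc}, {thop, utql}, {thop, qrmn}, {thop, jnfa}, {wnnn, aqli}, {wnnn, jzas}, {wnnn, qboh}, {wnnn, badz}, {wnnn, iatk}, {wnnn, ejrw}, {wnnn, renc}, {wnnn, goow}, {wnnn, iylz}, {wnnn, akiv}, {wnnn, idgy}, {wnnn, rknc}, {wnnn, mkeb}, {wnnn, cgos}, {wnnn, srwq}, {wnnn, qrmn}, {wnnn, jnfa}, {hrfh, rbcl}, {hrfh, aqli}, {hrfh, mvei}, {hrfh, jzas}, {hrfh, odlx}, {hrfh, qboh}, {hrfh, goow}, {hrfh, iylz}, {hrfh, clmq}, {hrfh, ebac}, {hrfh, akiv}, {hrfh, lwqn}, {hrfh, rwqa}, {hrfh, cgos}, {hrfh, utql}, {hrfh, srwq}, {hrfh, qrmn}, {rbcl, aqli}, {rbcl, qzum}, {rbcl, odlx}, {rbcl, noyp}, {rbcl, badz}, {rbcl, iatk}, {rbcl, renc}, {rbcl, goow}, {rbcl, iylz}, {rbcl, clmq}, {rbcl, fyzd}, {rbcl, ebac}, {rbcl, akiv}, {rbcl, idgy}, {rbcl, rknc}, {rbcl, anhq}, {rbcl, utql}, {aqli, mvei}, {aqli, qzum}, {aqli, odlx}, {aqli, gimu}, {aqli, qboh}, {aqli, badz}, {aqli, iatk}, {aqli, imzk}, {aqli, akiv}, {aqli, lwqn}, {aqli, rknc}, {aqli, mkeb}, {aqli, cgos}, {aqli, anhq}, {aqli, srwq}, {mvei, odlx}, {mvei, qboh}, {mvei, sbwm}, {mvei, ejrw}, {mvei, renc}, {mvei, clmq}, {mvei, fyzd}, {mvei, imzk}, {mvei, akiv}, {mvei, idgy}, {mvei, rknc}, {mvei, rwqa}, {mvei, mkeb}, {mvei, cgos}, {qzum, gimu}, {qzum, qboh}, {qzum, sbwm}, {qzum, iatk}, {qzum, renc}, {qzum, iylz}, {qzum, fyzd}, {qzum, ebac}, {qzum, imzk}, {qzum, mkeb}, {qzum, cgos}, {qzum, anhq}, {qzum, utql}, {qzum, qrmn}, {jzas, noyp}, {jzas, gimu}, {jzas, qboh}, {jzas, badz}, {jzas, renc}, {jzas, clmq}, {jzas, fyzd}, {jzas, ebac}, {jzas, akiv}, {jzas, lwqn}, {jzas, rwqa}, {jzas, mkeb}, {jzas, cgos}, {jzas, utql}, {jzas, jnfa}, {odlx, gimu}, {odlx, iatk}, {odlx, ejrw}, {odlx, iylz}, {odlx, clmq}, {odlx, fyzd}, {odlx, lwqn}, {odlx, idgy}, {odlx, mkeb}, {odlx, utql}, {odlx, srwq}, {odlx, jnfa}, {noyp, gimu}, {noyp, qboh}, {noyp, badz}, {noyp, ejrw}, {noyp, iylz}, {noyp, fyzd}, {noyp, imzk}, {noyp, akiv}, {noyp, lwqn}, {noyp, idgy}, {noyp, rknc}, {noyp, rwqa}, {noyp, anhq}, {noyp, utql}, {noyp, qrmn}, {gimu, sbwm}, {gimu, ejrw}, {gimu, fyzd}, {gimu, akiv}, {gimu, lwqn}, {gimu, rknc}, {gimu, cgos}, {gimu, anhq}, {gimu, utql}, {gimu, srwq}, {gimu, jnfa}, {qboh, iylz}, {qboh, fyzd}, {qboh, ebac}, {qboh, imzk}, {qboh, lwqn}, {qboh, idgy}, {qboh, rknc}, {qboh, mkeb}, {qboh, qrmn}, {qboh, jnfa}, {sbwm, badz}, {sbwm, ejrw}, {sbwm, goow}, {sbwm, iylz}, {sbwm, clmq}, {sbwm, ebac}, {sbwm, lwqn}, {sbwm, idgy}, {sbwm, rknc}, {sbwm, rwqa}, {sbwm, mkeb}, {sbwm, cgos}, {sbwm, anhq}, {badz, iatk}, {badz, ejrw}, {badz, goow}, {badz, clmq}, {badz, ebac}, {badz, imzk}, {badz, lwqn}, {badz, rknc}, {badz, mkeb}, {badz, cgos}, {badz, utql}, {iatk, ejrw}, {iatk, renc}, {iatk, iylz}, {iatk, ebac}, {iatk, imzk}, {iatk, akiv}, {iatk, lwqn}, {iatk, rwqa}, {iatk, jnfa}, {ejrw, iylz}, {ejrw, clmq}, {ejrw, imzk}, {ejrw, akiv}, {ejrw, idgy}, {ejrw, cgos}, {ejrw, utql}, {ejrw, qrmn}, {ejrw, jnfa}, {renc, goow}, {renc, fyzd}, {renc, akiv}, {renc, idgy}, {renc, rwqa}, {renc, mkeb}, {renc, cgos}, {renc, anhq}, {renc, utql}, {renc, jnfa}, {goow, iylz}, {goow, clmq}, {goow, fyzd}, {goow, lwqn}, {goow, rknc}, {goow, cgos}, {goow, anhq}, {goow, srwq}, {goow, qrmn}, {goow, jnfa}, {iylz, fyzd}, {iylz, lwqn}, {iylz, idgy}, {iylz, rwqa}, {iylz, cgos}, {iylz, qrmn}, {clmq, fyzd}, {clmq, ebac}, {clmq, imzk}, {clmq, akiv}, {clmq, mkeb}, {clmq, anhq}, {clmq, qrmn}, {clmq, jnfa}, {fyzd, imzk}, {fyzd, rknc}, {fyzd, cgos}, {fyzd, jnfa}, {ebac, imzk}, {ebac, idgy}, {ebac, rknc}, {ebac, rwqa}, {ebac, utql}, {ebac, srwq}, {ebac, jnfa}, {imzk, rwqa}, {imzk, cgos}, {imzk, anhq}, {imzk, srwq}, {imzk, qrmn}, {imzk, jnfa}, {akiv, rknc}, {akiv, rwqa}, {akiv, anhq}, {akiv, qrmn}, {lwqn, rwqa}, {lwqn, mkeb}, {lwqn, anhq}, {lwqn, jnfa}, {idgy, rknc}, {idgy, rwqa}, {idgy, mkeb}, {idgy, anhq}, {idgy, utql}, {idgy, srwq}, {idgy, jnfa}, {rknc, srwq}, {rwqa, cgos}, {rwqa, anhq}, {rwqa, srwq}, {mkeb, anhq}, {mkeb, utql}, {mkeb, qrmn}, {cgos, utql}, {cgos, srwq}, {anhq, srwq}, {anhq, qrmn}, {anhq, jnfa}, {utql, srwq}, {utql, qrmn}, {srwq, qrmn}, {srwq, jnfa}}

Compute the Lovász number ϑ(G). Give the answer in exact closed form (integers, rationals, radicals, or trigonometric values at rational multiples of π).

N(ejrw) = {thop, wnnn, mvei, odlx, noyp, gimu, sbwm, badz, iatk, iylz, clmq, imzk, akiv, idgy, cgos, utql, qrmn, jnfa}, |N(ejrw)| = 18.
deg(qzum) = 18; N(qzum) = {ewqi, thop, rbcl, aqli, gimu, qboh, sbwm, iatk, renc, iylz, fyzd, ebac, imzk, mkeb, cgos, anhq, utql, qrmn}.
N(rknc) = {ewqi, ygay, thop, wnnn, rbcl, aqli, mvei, noyp, gimu, qboh, sbwm, badz, goow, fyzd, ebac, akiv, idgy, srwq}, |N(rknc)| = 18.
Vertex cgos has 18 neighbors: wnnn, hrfh, aqli, mvei, qzum, jzas, gimu, sbwm, badz, ejrw, renc, goow, iylz, fyzd, imzk, rwqa, utql, srwq.
Regular of degree 18 on 37 vertices: SR(37,18,8,9) — a Paley graph.
A has 3 distinct eigenvalues ≈ [18.0, 2.5414, -3.5414].
−37·(-sqrt(37)/2 - 1/2) / ((18)−(-sqrt(37)/2 - 1/2)) = sqrt(37) = ϑ(G).
≈ 6.08276 (to 5 d.p.).

sqrt(37)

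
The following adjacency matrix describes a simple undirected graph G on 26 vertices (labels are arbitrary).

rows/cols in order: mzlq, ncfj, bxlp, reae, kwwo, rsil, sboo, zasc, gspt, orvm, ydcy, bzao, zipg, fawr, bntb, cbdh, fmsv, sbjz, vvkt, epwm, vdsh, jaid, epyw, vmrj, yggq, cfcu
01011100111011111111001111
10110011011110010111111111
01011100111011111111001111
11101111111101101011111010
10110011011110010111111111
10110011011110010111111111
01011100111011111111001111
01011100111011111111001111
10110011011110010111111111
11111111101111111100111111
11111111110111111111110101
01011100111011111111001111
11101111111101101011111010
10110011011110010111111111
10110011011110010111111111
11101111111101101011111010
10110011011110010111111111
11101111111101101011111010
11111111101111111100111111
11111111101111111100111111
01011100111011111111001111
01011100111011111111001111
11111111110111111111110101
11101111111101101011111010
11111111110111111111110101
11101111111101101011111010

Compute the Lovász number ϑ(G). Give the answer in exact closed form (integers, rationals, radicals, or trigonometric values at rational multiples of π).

7

Vertex sbjz has 20 neighbors: mzlq, ncfj, bxlp, kwwo, rsil, sboo, zasc, gspt, orvm, ydcy, bzao, fawr, bntb, fmsv, vvkt, epwm, vdsh, jaid, epyw, yggq.
N(vvkt) = {mzlq, ncfj, bxlp, reae, kwwo, rsil, sboo, zasc, gspt, ydcy, bzao, zipg, fawr, bntb, cbdh, fmsv, sbjz, vdsh, jaid, epyw, vmrj, yggq, cfcu}, |N(vvkt)| = 23.
deg(reae) = 20; N(reae) = {mzlq, ncfj, bxlp, kwwo, rsil, sboo, zasc, gspt, orvm, ydcy, bzao, fawr, bntb, fmsv, vvkt, epwm, vdsh, jaid, epyw, yggq}.
Vertex kwwo has 19 neighbors: mzlq, bxlp, reae, sboo, zasc, orvm, ydcy, bzao, zipg, cbdh, sbjz, vvkt, epwm, vdsh, jaid, epyw, vmrj, yggq, cfcu.
5 parts of sizes [7, 7, 6, 3, 3]; α(G) = 7 = ϑ (perfect).
= 7.0000… (decimal).
7 ≤ 7 ≤ 7: collapsed.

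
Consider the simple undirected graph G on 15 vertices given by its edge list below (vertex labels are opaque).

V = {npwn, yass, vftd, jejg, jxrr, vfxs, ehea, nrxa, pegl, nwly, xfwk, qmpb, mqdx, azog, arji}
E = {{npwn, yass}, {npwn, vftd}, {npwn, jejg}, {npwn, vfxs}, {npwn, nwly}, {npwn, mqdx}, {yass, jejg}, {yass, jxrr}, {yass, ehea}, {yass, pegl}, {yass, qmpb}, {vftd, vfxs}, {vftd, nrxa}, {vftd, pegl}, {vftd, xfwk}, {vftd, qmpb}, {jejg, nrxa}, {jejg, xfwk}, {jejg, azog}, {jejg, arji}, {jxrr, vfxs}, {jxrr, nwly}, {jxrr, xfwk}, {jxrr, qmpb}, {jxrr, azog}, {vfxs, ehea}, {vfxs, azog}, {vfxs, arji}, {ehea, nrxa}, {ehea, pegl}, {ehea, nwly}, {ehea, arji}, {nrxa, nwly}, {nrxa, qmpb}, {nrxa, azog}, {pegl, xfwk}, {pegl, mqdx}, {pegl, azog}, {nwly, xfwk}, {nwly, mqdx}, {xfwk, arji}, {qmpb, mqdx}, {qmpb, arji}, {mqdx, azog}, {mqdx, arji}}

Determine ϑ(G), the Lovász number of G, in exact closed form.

Vertex xfwk has 6 neighbors: vftd, jejg, jxrr, pegl, nwly, arji.
deg(arji) = 6; N(arji) = {jejg, vfxs, ehea, xfwk, qmpb, mqdx}.
Vertex yass has 6 neighbors: npwn, jejg, jxrr, ehea, pegl, qmpb.
N(pegl) = {yass, vftd, ehea, xfwk, mqdx, azog}, |N(pegl)| = 6.
6-regular, N=15; this is K(6,2), the Kneser graph.
spec(A) ≈ [6.0, 1.0, -3.0] (distinct, 6 d.p.).
−15·(-3) / ((6)−(-3)) = 5 = ϑ(G).
≈ 5.000000 (to 6 d.p.).

5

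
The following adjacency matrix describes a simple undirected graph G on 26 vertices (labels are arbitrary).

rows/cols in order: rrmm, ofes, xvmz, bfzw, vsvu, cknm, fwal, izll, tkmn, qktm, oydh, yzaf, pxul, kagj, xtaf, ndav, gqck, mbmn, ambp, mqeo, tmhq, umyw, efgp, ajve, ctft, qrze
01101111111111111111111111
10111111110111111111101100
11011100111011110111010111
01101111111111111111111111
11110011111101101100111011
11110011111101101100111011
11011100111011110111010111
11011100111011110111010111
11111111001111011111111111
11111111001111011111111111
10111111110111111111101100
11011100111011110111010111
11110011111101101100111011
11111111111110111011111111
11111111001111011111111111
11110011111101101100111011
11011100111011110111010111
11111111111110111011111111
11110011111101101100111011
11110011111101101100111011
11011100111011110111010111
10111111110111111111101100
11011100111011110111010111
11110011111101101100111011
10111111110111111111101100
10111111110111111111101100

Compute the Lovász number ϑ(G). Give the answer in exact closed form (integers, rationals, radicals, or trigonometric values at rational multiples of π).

7

Vertex ofes has 21 neighbors: rrmm, xvmz, bfzw, vsvu, cknm, fwal, izll, tkmn, qktm, yzaf, pxul, kagj, xtaf, ndav, gqck, mbmn, ambp, mqeo, tmhq, efgp, ajve.
Vertex efgp has 19 neighbors: rrmm, ofes, bfzw, vsvu, cknm, tkmn, qktm, oydh, pxul, kagj, xtaf, ndav, mbmn, ambp, mqeo, umyw, ajve, ctft, qrze.
Vertex xvmz has 19 neighbors: rrmm, ofes, bfzw, vsvu, cknm, tkmn, qktm, oydh, pxul, kagj, xtaf, ndav, mbmn, ambp, mqeo, umyw, ajve, ctft, qrze.
deg(fwal) = 19; N(fwal) = {rrmm, ofes, bfzw, vsvu, cknm, tkmn, qktm, oydh, pxul, kagj, xtaf, ndav, mbmn, ambp, mqeo, umyw, ajve, ctft, qrze}.
Complete 6-partite, parts [7, 7, 5, 3, 2, 2]: perfect, ϑ = α = 7.
Numerically 7.000000.
Lovász sandwich 7 ≤ 7 ≤ 7: collapsed.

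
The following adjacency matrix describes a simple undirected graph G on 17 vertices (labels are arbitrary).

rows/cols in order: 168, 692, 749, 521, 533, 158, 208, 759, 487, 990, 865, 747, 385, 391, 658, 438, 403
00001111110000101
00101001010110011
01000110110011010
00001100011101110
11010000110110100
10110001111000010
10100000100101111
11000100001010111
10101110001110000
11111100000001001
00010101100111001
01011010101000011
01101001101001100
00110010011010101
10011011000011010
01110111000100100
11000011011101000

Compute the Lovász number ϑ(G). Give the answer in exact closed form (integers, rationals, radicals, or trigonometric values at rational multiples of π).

sqrt(17)

deg(487) = 8; N(487) = {168, 749, 533, 158, 208, 865, 747, 385}.
N(747) = {692, 521, 533, 208, 487, 865, 438, 403}, |N(747)| = 8.
deg(385) = 8; N(385) = {692, 749, 533, 759, 487, 865, 391, 658}.
Vertex 865 has 8 neighbors: 521, 158, 759, 487, 747, 385, 391, 403.
deg(v) = 8 for all v (|V|=17); Paley(17): SR with (k,λ,μ)=(8,3,4).
spec(A) ≈ [8.0, 1.561553, -2.561553] (distinct, 6 d.p.).
λ_max=8, λ_min=-sqrt(17)/2 - 1/2; ϑ = −17·λ_min/(λ_max−λ_min) = sqrt(17).
= 4.1231… (decimal).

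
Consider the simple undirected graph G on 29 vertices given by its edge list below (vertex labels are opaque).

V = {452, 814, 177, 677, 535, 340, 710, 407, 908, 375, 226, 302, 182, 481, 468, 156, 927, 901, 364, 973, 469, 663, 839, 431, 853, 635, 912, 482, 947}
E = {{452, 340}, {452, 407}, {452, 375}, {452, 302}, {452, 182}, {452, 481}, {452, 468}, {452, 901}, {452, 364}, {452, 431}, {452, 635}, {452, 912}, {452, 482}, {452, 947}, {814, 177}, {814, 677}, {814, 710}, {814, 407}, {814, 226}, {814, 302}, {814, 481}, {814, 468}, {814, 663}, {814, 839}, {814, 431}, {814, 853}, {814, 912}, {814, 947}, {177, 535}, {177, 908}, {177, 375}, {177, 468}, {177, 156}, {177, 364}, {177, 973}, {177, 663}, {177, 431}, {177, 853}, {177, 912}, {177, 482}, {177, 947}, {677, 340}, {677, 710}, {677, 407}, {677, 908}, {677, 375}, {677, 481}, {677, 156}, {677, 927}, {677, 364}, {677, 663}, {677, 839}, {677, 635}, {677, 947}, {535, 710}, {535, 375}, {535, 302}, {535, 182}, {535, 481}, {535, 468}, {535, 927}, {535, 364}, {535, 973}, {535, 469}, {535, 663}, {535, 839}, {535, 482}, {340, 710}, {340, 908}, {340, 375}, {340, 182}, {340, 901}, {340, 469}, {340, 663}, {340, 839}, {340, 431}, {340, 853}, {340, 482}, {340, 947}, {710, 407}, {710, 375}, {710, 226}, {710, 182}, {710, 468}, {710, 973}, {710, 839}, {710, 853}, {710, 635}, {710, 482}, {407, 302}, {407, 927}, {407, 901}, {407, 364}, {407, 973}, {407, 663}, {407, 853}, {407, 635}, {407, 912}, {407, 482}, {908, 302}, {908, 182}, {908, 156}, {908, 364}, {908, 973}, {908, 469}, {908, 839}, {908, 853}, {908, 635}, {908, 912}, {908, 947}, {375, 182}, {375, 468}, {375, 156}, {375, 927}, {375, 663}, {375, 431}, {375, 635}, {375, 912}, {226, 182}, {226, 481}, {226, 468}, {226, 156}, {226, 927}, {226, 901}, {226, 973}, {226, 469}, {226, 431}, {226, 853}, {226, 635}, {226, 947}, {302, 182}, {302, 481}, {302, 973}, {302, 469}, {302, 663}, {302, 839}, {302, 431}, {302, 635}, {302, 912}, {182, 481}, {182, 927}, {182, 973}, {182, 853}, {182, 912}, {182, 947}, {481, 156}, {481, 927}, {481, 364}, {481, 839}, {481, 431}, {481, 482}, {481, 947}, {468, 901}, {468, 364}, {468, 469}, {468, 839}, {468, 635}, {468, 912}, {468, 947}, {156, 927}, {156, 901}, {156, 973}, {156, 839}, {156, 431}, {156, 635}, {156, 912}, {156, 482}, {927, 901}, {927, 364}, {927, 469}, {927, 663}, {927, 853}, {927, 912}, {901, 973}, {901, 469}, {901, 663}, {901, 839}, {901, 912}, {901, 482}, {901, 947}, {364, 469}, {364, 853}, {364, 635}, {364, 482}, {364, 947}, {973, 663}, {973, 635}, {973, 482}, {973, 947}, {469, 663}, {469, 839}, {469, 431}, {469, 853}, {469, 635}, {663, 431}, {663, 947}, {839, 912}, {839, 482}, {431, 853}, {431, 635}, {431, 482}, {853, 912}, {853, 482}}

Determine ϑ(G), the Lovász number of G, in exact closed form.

sqrt(29)

N(156) = {177, 677, 908, 375, 226, 481, 927, 901, 973, 839, 431, 635, 912, 482}, |N(156)| = 14.
deg(375) = 14; N(375) = {452, 177, 677, 535, 340, 710, 182, 468, 156, 927, 663, 431, 635, 912}.
N(431) = {452, 814, 177, 340, 375, 226, 302, 481, 156, 469, 663, 853, 635, 482}, |N(431)| = 14.
N(677) = {814, 340, 710, 407, 908, 375, 481, 156, 927, 364, 663, 839, 635, 947}, |N(677)| = 14.
deg(v) = 14 for all v (|V|=29); Paley(29): SR with (k,λ,μ)=(14,6,7).
spec(A) ≈ [14.0, 2.1926, -3.1926] (distinct, 4 d.p.).
ϑ = −N·λ_min/(λ_max−λ_min) = −29·(-sqrt(29)/2 - 1/2)/(14−(-sqrt(29)/2 - 1/2)) = sqrt(29).
ϑ(G) ≈ 5.38516481.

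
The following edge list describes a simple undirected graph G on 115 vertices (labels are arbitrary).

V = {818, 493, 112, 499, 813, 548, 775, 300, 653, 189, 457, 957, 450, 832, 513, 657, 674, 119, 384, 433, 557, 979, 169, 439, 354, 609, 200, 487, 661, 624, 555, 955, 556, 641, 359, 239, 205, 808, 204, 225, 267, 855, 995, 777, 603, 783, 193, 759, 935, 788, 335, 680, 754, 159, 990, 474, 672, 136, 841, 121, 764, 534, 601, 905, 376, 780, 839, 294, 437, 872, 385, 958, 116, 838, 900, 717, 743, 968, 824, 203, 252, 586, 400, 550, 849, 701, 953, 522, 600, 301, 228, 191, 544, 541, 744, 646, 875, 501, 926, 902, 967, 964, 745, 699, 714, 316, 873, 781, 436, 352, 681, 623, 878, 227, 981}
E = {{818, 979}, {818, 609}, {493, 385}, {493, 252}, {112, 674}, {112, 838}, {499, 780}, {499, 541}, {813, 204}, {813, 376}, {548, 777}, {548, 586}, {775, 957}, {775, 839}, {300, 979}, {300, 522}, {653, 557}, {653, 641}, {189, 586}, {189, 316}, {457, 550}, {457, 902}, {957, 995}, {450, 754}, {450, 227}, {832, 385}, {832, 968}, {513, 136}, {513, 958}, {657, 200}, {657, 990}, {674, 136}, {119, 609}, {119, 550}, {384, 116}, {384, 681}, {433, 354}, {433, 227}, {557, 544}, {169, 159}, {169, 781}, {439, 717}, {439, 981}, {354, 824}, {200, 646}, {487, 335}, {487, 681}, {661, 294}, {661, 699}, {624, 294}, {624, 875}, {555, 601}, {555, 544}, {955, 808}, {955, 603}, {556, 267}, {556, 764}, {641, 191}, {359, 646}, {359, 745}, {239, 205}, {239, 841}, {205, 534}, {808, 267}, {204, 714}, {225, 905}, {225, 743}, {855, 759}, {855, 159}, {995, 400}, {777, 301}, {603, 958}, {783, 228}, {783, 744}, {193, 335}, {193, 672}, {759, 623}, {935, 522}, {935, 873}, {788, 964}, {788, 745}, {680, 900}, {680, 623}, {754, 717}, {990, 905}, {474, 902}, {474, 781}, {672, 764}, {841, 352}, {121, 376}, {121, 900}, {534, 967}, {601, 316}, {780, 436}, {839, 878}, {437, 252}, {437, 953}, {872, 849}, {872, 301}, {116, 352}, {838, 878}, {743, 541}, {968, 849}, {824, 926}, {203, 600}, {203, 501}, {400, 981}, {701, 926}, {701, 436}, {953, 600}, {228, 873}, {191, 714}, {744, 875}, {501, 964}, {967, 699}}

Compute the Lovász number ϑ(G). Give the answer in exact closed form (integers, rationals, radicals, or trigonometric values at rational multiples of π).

N(990) = {657, 905}, |N(990)| = 2.
Vertex 376 has 2 neighbors: 813, 121.
Vertex 252 has 2 neighbors: 493, 437.
N(926) = {824, 701}, |N(926)| = 2.
Regular of degree 2 on 115 vertices: connected 2-regular on 115 ⇒ C_{115}.
The 58 distinct eigenvalues: [2.0, 1.997016, 1.988071, 1.973194, 1.952428, 1.925835, 1.893494, 1.855503, 1.811974, 1.763037, 1.708839, 1.649541, 1.58532, 1.516368, 1.44289, 1.365106, 1.283249, 1.197561, 1.1083, 1.01573, 0.92013, 0.821784, 0.720985, 0.618034, 0.513239, 0.406912, 0.299371, 0.190936, 0.081932, -0.027317, -0.136485, -0.245245, -0.353273, -0.460247, -0.565848, -0.669759, -0.771672, -0.871282, -0.968292, -1.062411, -1.153361, -1.240868, -1.324672, -1.404522, -1.480181, -1.551423, -1.618034, -1.679817, -1.736586, -1.788173, -1.834423, -1.875198, -1.910377, -1.939855, -1.963543, -1.981372, -1.993287, -1.999254].
λ_max=2, λ_min=-2*cos(pi/115); ϑ = −115·λ_min/(λ_max−λ_min) = 115*cos(pi/115)/(cos(pi/115) + 1).
= 57.4892708… (decimal).
α=57, χ(Ḡ)=58; ϑ=115*cos(pi/115)/(cos(pi/115) + 1) lies between (both strict).

115*cos(pi/115)/(cos(pi/115) + 1)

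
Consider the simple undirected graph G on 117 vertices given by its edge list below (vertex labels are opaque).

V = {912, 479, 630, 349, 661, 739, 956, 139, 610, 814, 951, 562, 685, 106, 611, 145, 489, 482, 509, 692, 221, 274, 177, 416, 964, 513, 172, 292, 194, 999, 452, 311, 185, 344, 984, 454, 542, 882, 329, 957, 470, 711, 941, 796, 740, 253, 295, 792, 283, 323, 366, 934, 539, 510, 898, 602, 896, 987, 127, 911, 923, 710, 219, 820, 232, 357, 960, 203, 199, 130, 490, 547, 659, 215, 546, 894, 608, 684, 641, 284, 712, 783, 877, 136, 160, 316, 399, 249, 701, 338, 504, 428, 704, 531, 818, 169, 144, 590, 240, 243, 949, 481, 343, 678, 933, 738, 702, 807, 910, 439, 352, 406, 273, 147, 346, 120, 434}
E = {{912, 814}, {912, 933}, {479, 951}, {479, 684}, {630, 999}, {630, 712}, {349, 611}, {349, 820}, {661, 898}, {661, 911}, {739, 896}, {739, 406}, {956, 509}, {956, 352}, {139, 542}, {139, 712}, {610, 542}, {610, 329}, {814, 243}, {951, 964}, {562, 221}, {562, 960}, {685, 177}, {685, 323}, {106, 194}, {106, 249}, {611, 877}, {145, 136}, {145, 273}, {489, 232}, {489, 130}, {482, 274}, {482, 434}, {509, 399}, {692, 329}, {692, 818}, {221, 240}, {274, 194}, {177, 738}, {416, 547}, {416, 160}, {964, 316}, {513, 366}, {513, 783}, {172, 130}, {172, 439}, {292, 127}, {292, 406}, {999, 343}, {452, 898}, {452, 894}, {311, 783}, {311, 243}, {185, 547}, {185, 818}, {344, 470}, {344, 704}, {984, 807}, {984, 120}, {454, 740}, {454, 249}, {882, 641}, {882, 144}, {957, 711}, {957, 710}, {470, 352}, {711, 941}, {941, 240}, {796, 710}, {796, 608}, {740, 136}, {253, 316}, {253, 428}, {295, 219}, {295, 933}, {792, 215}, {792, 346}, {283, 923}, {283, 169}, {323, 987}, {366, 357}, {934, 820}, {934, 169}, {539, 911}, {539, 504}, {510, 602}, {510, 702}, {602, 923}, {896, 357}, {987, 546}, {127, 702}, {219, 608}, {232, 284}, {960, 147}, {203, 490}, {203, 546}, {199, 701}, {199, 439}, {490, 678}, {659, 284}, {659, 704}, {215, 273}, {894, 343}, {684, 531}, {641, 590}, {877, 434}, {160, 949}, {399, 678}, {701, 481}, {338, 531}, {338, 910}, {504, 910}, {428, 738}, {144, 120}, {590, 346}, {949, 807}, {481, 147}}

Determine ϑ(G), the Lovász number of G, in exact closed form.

117*cos(pi/117)/(cos(pi/117) + 1)

N(701) = {199, 481}, |N(701)| = 2.
N(898) = {661, 452}, |N(898)| = 2.
deg(439) = 2; N(439) = {172, 199}.
deg(481) = 2; N(481) = {701, 147}.
Regular of degree 2 on 117 vertices: connected 2-regular on 117 ⇒ C_{117}.
A has 59 distinct eigenvalues ≈ [2.0, 1.997117, 1.988475, 1.974101, 1.954034, 1.928333, 1.897073, 1.860343, 1.818249, 1.770912, 1.71847, 1.661072, 1.598886, 1.532089, 1.460875, 1.385449, 1.306028, 1.222842, 1.136129, 1.046142, 0.953137, 0.857385, 0.759161, 0.658748, 0.556435, 0.452518, 0.347296, 0.241073, 0.134155, 0.02685, -0.080532, -0.187682, -0.294291, -0.400051, -0.504658, -0.60781, -0.70921, -0.808564, -0.905588, -1.0, -1.091529, -1.179911, -1.264891, -1.346224, -1.423675, -1.497021, -1.566052, -1.630567, -1.69038, -1.74532, -1.795227, -1.839959, -1.879385, -1.913393, -1.941884, -1.964775, -1.982002, -1.993515, -1.999279].
ϑ = −N·λ_min/(λ_max−λ_min) = −117·(-2*cos(pi/117))/(2−(-2*cos(pi/117))) = 117*cos(pi/117)/(cos(pi/117) + 1).
= 58.489454284… (decimal).
58 ≤ 117*cos(pi/117)/(cos(pi/117) + 1) ≤ 59: both strict.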